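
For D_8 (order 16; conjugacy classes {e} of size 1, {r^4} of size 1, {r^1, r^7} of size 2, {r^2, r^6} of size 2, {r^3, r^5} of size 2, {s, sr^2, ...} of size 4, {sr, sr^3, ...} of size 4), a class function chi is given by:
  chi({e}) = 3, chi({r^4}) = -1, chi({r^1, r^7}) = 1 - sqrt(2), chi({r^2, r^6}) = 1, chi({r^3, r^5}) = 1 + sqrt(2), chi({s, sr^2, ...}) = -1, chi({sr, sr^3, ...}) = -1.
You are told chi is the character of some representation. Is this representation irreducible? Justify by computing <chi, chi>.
Not irreducible (reducible): <chi, chi> = 2 > 1.

<chi, chi> = (1/|G|) sum_C |C| * |chi(C)|^2 = (1/16)[1*|3|^2 + 1*|-1|^2 + 2*|1 - sqrt(2)|^2 + 2*|1|^2 + 2*|1 + sqrt(2)|^2 + 4*|-1|^2 + 4*|-1|^2]
  = (1/16)[(9) + (1) + (6 - 4*sqrt(2)) + (2) + (4*sqrt(2) + 6) + (4) + (4)] = 32/16 = 2.
A character is irreducible iff <chi, chi> = 1, so this representation is reducible.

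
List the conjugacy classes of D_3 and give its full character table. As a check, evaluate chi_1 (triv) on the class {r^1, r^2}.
Conjugacy classes: {e} of size 1, {r^1, r^2} of size 2, {s, sr, ..., sr^2} of size 3.
Character table:
  irrep \ class              {e} (size 1)  {r^1, r^2} (size 2)  {s, sr, ..., sr^2} (size 3)
  chi_1 (triv)               1             1                    1                          
  chi_2 (sign: r->1, s->-1)  1             1                    -1                         
  chi_3 (2d, j=1)            2             -1                   0                          

Spot check: chi_1 (triv) on {r^1, r^2} = 1.

Why: D_3 has order 2*3 = 6 with 3 conjugacy classes, hence 3 irreducibles. Sum of squared dims 1 + 1 + 4 = 6 = |G|. Linear characters come from the abelianisation; the 2-dimensional irreps have character r^k -> 2*cos(2*pi*j*k/3), reflections -> 0.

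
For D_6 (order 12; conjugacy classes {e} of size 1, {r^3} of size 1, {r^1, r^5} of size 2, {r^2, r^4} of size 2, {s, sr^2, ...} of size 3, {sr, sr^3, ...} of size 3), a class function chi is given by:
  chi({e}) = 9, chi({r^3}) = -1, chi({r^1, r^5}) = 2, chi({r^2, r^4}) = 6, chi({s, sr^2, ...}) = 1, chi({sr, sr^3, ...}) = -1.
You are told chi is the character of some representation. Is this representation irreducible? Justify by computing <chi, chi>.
Not irreducible (reducible): <chi, chi> = 14 > 1.

Argument: <chi, chi> = (1/|G|) sum_C |C| * |chi(C)|^2 = (1/12)[1*|9|^2 + 1*|-1|^2 + 2*|2|^2 + 2*|6|^2 + 3*|1|^2 + 3*|-1|^2]
  = (1/12)[(81) + (1) + (8) + (72) + (3) + (3)] = 168/12 = 14.
A character is irreducible iff <chi, chi> = 1, so this representation is reducible.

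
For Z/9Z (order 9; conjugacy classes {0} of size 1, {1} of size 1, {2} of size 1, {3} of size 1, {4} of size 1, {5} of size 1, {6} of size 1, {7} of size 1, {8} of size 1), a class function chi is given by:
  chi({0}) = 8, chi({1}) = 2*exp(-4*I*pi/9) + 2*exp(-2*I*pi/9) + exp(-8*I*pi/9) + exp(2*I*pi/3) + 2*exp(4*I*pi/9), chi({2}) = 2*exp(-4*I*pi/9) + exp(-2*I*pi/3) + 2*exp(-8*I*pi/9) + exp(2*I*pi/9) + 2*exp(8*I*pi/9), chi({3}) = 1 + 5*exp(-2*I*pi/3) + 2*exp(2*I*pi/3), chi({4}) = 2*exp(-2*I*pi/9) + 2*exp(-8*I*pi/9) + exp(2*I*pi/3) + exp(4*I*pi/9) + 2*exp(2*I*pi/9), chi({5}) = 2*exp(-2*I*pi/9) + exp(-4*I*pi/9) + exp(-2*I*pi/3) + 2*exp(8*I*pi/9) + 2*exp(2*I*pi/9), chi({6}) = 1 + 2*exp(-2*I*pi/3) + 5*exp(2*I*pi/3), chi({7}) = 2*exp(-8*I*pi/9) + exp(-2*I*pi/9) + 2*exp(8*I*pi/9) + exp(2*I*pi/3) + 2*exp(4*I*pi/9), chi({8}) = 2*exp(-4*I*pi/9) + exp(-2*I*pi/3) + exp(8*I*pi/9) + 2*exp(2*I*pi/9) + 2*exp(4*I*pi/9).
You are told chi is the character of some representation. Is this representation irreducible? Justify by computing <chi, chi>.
Not irreducible (reducible): <chi, chi> = 14 > 1.

Reasoning: <chi, chi> = (1/|G|) sum_C |C| * |chi(C)|^2 = (1/9)[1*|8|^2 + 1*|2*exp(-4*I*pi/9) + 2*exp(-2*I*pi/9) + exp(-8*I*pi/9) + exp(2*I*pi/3) + 2*exp(4*I*pi/9)|^2 + 1*|2*exp(-4*I*pi/9) + exp(-2*I*pi/3) + 2*exp(-8*I*pi/9) + exp(2*I*pi/9) + 2*exp(8*I*pi/9)|^2 + 1*|1 + 5*exp(-2*I*pi/3) + 2*exp(2*I*pi/3)|^2 + 1*|2*exp(-2*I*pi/9) + 2*exp(-8*I*pi/9) + exp(2*I*pi/3) + exp(4*I*pi/9) + 2*exp(2*I*pi/9)|^2 + 1*|2*exp(-2*I*pi/9) + exp(-4*I*pi/9) + exp(-2*I*pi/3) + 2*exp(8*I*pi/9) + 2*exp(2*I*pi/9)|^2 + 1*|1 + 2*exp(-2*I*pi/3) + 5*exp(2*I*pi/3)|^2 + 1*|2*exp(-8*I*pi/9) + exp(-2*I*pi/9) + 2*exp(8*I*pi/9) + exp(2*I*pi/3) + 2*exp(4*I*pi/9)|^2 + 1*|2*exp(-4*I*pi/9) + exp(-2*I*pi/3) + exp(8*I*pi/9) + 2*exp(2*I*pi/9) + 2*exp(4*I*pi/9)|^2]
  = (1/9)[(64) + (14 + 8*exp(-2*I*pi/3) + 6*exp(-2*I*pi/9) + 3*exp(-4*I*pi/9) + 8*exp(-8*I*pi/9) + 8*exp(8*I*pi/9) + 3*exp(4*I*pi/9) + 6*exp(2*I*pi/9) + 8*exp(2*I*pi/3)) + (14 + 8*exp(-2*I*pi/3) + 6*exp(-4*I*pi/9) + 8*exp(-2*I*pi/9) + 3*exp(-8*I*pi/9) + 3*exp(8*I*pi/9) + 8*exp(2*I*pi/9) + 6*exp(4*I*pi/9) + 8*exp(2*I*pi/3)) + (13) + (14 + 8*exp(-4*I*pi/9) + 8*exp(-2*I*pi/3) + 6*exp(-8*I*pi/9) + 3*exp(-2*I*pi/9) + 3*exp(2*I*pi/9) + 6*exp(8*I*pi/9) + 8*exp(2*I*pi/3) + 8*exp(4*I*pi/9)) + (14 + 8*exp(-4*I*pi/9) + 8*exp(-2*I*pi/3) + 6*exp(-8*I*pi/9) + 3*exp(-2*I*pi/9) + 3*exp(2*I*pi/9) + 6*exp(8*I*pi/9) + 8*exp(2*I*pi/3) + 8*exp(4*I*pi/9)) + (13) + (14 + 8*exp(-2*I*pi/3) + 6*exp(-4*I*pi/9) + 8*exp(-2*I*pi/9) + 3*exp(-8*I*pi/9) + 3*exp(8*I*pi/9) + 8*exp(2*I*pi/9) + 6*exp(4*I*pi/9) + 8*exp(2*I*pi/3)) + (14 + 8*exp(-2*I*pi/3) + 6*exp(-2*I*pi/9) + 3*exp(-4*I*pi/9) + 8*exp(-8*I*pi/9) + 8*exp(8*I*pi/9) + 3*exp(4*I*pi/9) + 6*exp(2*I*pi/9) + 8*exp(2*I*pi/3))] = 126/9 = 14.
(Exp terms are combined using exp(i*s)*conj(exp(i*t)) = exp(i*(s-t)), and sums of them are collapsed using the identity that for every m > 1 the m distinct m-th roots of unity sum to 0, e.g. 1 + exp(2*I*pi/3) + exp(-2*I*pi/3) = 0.)
A character is irreducible iff <chi, chi> = 1, so this representation is reducible.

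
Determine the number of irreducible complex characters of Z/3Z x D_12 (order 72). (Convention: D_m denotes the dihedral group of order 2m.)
27

Solution. The number of irreducible complex representations of a finite group equals its number of conjugacy classes. For a direct product, #classes(G x H) = #classes(G) * #classes(H). Z/3Z has 3 classes (abelian), D_12 has 9 classes, so 3 * 9 = 27, so Z/3Z x D_12 (order 72) has exactly 27 irreducible complex representations.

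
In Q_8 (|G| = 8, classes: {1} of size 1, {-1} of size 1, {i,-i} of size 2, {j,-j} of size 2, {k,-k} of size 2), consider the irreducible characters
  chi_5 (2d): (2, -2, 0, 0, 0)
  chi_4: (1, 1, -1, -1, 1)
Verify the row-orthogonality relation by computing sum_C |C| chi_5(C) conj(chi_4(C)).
Sum = 0; so <chi_5, chi_4> = 0 (distinct irreducibles are orthogonal).

Proof sketch: Compute term by term over conjugacy classes (|C| * chi_5(C) * conj(chi_4(C))):
  1*(2)*conj(1) + 1*(-2)*conj(1) + 2*(0)*conj(-1) + 2*(0)*conj(-1) + 2*(0)*conj(1)
  = (2) + (-2) + (0) + (0) + (0)
  = 0.
Dividing by |G| = 8 gives 0/8 = 0, matching the row-orthogonality relation <chi_5, chi_4> = [chi_5 = chi_4].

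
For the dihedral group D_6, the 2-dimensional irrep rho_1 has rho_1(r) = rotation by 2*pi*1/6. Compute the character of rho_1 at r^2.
chi_{rho_1}(r^2) = 2*cos(2*pi*1*2/6) = -1

Working: rho_1(r^2) is rotation by angle 2*pi*1*2/6, whose trace is 2*cos(2*pi*1*2/6) = -1.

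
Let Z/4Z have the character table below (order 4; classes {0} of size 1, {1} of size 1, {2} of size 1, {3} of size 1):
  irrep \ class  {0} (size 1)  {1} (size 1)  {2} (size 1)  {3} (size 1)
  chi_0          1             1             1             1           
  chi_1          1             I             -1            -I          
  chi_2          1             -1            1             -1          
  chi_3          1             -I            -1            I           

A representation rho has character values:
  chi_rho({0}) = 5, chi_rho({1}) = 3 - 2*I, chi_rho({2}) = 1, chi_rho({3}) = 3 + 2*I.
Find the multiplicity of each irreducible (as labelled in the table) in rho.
Multiplicities: chi_0: 3, chi_1: 0, chi_2: 0, chi_3: 2.

Details: Use <chi_rho, chi> = (1/|G|) sum_C |C| * chi_rho(C) * conj(chi(C)) with |G| = 4 for each irreducible chi in the table:
  <chi_rho, chi_0> = (1/4)[1*(5)*conj(1) + 1*(3 - 2*I)*conj(1) + 1*(1)*conj(1) + 1*(3 + 2*I)*conj(1)]
      = (1/4)[(5) + (3 - 2*I) + (1) + (3 + 2*I)] = 12/4 = 3
  <chi_rho, chi_1> = (1/4)[1*(5)*conj(1) + 1*(3 - 2*I)*conj(I) + 1*(1)*conj(-1) + 1*(3 + 2*I)*conj(-I)]
      = (1/4)[(5) + (-2 - 3*I) + (-1) + (-2 + 3*I)] = 0/4 = 0
  <chi_rho, chi_2> = (1/4)[1*(5)*conj(1) + 1*(3 - 2*I)*conj(-1) + 1*(1)*conj(1) + 1*(3 + 2*I)*conj(-1)]
      = (1/4)[(5) + (-3 + 2*I) + (1) + (-3 - 2*I)] = 0/4 = 0
  <chi_rho, chi_3> = (1/4)[1*(5)*conj(1) + 1*(3 - 2*I)*conj(-I) + 1*(1)*conj(-1) + 1*(3 + 2*I)*conj(I)]
      = (1/4)[(5) + (2 + 3*I) + (-1) + (2 - 3*I)] = 8/4 = 2
(Exp terms are combined using exp(i*s)*conj(exp(i*t)) = exp(i*(s-t)), and sums of them are collapsed using the identity that for every m > 1 the m distinct m-th roots of unity sum to 0, e.g. 1 + exp(2*I*pi/3) + exp(-2*I*pi/3) = 0.)
Dimension check: dim(rho) = sum (mult * dim) = 3*1 + 0*1 + 0*1 + 2*1 = 5 = chi_rho(e) = 5.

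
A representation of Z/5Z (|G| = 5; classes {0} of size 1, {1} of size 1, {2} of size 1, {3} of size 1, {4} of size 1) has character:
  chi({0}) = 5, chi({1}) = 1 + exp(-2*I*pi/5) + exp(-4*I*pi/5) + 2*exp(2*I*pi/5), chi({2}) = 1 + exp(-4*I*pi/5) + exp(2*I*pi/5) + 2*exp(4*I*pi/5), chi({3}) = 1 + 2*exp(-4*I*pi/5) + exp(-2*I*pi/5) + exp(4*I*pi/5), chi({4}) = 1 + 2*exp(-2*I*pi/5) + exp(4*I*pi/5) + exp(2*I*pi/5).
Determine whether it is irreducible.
Not irreducible (reducible): <chi, chi> = 7 > 1.

Justification: <chi, chi> = (1/|G|) sum_C |C| * |chi(C)|^2 = (1/5)[1*|5|^2 + 1*|1 + exp(-2*I*pi/5) + exp(-4*I*pi/5) + 2*exp(2*I*pi/5)|^2 + 1*|1 + exp(-4*I*pi/5) + exp(2*I*pi/5) + 2*exp(4*I*pi/5)|^2 + 1*|1 + 2*exp(-4*I*pi/5) + exp(-2*I*pi/5) + exp(4*I*pi/5)|^2 + 1*|1 + 2*exp(-2*I*pi/5) + exp(4*I*pi/5) + exp(2*I*pi/5)|^2]
  = (1/5)[(25) + (7 + 4*exp(-2*I*pi/5) + 5*exp(-4*I*pi/5) + 5*exp(4*I*pi/5) + 4*exp(2*I*pi/5)) + (7 + 5*exp(-2*I*pi/5) + 4*exp(-4*I*pi/5) + 4*exp(4*I*pi/5) + 5*exp(2*I*pi/5)) + (7 + 5*exp(-2*I*pi/5) + 4*exp(-4*I*pi/5) + 4*exp(4*I*pi/5) + 5*exp(2*I*pi/5)) + (7 + 4*exp(-2*I*pi/5) + 5*exp(-4*I*pi/5) + 5*exp(4*I*pi/5) + 4*exp(2*I*pi/5))] = 35/5 = 7.
(Exp terms are combined using exp(i*s)*conj(exp(i*t)) = exp(i*(s-t)), and sums of them are collapsed using the identity that for every m > 1 the m distinct m-th roots of unity sum to 0, e.g. 1 + exp(2*I*pi/3) + exp(-2*I*pi/3) = 0.)
A character is irreducible iff <chi, chi> = 1, so this representation is reducible.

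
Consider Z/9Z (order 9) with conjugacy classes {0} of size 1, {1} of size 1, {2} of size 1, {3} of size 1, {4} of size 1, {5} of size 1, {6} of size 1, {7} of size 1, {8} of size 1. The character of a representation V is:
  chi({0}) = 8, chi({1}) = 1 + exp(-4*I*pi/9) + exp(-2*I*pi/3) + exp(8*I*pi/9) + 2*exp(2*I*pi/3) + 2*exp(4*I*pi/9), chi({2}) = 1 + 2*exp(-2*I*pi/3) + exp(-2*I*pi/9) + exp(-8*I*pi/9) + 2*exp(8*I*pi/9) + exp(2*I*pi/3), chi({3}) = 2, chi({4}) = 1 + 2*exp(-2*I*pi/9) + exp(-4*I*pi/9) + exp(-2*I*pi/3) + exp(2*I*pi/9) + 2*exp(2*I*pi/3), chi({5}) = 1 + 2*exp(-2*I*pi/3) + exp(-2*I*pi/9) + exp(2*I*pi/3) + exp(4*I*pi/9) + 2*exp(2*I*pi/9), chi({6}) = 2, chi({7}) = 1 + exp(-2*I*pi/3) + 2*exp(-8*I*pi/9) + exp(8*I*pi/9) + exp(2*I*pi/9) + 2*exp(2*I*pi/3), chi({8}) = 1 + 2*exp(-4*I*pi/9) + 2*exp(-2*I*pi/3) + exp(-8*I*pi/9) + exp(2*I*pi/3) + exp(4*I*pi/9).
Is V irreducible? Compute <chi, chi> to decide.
Not irreducible (reducible): <chi, chi> = 12 > 1.

Working: <chi, chi> = (1/|G|) sum_C |C| * |chi(C)|^2 = (1/9)[1*|8|^2 + 1*|1 + exp(-4*I*pi/9) + exp(-2*I*pi/3) + exp(8*I*pi/9) + 2*exp(2*I*pi/3) + 2*exp(4*I*pi/9)|^2 + 1*|1 + 2*exp(-2*I*pi/3) + exp(-2*I*pi/9) + exp(-8*I*pi/9) + 2*exp(8*I*pi/9) + exp(2*I*pi/3)|^2 + 1*|2|^2 + 1*|1 + 2*exp(-2*I*pi/9) + exp(-4*I*pi/9) + exp(-2*I*pi/3) + exp(2*I*pi/9) + 2*exp(2*I*pi/3)|^2 + 1*|1 + 2*exp(-2*I*pi/3) + exp(-2*I*pi/9) + exp(2*I*pi/3) + exp(4*I*pi/9) + 2*exp(2*I*pi/9)|^2 + 1*|2|^2 + 1*|1 + exp(-2*I*pi/3) + 2*exp(-8*I*pi/9) + exp(8*I*pi/9) + exp(2*I*pi/9) + 2*exp(2*I*pi/3)|^2 + 1*|1 + 2*exp(-4*I*pi/9) + 2*exp(-2*I*pi/3) + exp(-8*I*pi/9) + exp(2*I*pi/3) + exp(4*I*pi/9)|^2]
  = (1/9)[(64) + (12 + 6*exp(-4*I*pi/9) + 6*exp(-2*I*pi/3) + 7*exp(-2*I*pi/9) + 7*exp(-8*I*pi/9) + 7*exp(8*I*pi/9) + 7*exp(2*I*pi/9) + 6*exp(2*I*pi/3) + 6*exp(4*I*pi/9)) + (12 + 7*exp(-4*I*pi/9) + 6*exp(-2*I*pi/3) + 7*exp(-2*I*pi/9) + 6*exp(-8*I*pi/9) + 6*exp(8*I*pi/9) + 7*exp(2*I*pi/9) + 6*exp(2*I*pi/3) + 7*exp(4*I*pi/9)) + (4) + (12 + 7*exp(-4*I*pi/9) + 6*exp(-2*I*pi/3) + 6*exp(-2*I*pi/9) + 7*exp(-8*I*pi/9) + 7*exp(8*I*pi/9) + 6*exp(2*I*pi/9) + 6*exp(2*I*pi/3) + 7*exp(4*I*pi/9)) + (12 + 7*exp(-4*I*pi/9) + 6*exp(-2*I*pi/3) + 6*exp(-2*I*pi/9) + 7*exp(-8*I*pi/9) + 7*exp(8*I*pi/9) + 6*exp(2*I*pi/9) + 6*exp(2*I*pi/3) + 7*exp(4*I*pi/9)) + (4) + (12 + 7*exp(-4*I*pi/9) + 6*exp(-2*I*pi/3) + 7*exp(-2*I*pi/9) + 6*exp(-8*I*pi/9) + 6*exp(8*I*pi/9) + 7*exp(2*I*pi/9) + 6*exp(2*I*pi/3) + 7*exp(4*I*pi/9)) + (12 + 6*exp(-4*I*pi/9) + 6*exp(-2*I*pi/3) + 7*exp(-2*I*pi/9) + 7*exp(-8*I*pi/9) + 7*exp(8*I*pi/9) + 7*exp(2*I*pi/9) + 6*exp(2*I*pi/3) + 6*exp(4*I*pi/9))] = 108/9 = 12.
(Exp terms are combined using exp(i*s)*conj(exp(i*t)) = exp(i*(s-t)), and sums of them are collapsed using the identity that for every m > 1 the m distinct m-th roots of unity sum to 0, e.g. 1 + exp(2*I*pi/3) + exp(-2*I*pi/3) = 0.)
A character is irreducible iff <chi, chi> = 1, so this representation is reducible.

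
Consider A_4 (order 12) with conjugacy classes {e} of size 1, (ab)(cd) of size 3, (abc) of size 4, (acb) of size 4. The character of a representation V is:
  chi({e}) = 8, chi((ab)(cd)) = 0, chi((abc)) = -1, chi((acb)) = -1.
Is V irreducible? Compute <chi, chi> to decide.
Not irreducible (reducible): <chi, chi> = 6 > 1.

Proof sketch: <chi, chi> = (1/|G|) sum_C |C| * |chi(C)|^2 = (1/12)[1*|8|^2 + 3*|0|^2 + 4*|-1|^2 + 4*|-1|^2]
  = (1/12)[(64) + (0) + (4) + (4)] = 72/12 = 6.
(Exp terms are combined using exp(i*s)*conj(exp(i*t)) = exp(i*(s-t)), and sums of them are collapsed using the identity that for every m > 1 the m distinct m-th roots of unity sum to 0, e.g. 1 + exp(2*I*pi/3) + exp(-2*I*pi/3) = 0.)
A character is irreducible iff <chi, chi> = 1, so this representation is reducible.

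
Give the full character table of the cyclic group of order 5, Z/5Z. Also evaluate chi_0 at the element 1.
Character table of Z/5Z (irreps indexed chi_0,...,chi_4 with chi_k(m) = zeta_5^(k*m), zeta_5 = exp(2*pi*i/5)):
  irrep \ class  {0} (size 1)  {1} (size 1)    {2} (size 1)    {3} (size 1)    {4} (size 1)  
  chi_0          1             1               1               1               1             
  chi_1          1             exp(2*I*pi/5)   exp(4*I*pi/5)   exp(-4*I*pi/5)  exp(-2*I*pi/5)
  chi_2          1             exp(4*I*pi/5)   exp(-2*I*pi/5)  exp(2*I*pi/5)   exp(-4*I*pi/5)
  chi_3          1             exp(-4*I*pi/5)  exp(2*I*pi/5)   exp(-2*I*pi/5)  exp(4*I*pi/5) 
  chi_4          1             exp(-2*I*pi/5)  exp(-4*I*pi/5)  exp(4*I*pi/5)   exp(2*I*pi/5) 

Spot check: chi_0(1) = zeta_5^(0*1) = zeta_5^0 = 1.

Z/5Z is abelian, so all 5 irreducible complex representations are 1-dimensional. They are given by chi_k(m) = zeta_5^(k*m) for k = 0,...,4. Row orthogonality: sum_m chi_k(m) conj(chi_l(m)) = 5 * [k = l].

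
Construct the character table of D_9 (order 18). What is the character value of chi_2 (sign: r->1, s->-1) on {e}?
Conjugacy classes: {e} of size 1, {r^1, r^8} of size 2, {r^2, r^7} of size 2, {r^3, r^6} of size 2, {r^4, r^5} of size 2, {s, sr, ..., sr^8} of size 9.
Character table:
  irrep \ class              {e} (size 1)  {r^1, r^8} (size 2)  {r^2, r^7} (size 2)  {r^3, r^6} (size 2)  {r^4, r^5} (size 2)  {s, sr, ..., sr^8} (size 9)
  chi_1 (triv)               1             1                    1                    1                    1                    1                          
  chi_2 (sign: r->1, s->-1)  1             1                    1                    1                    1                    -1                         
  chi_3 (2d, j=1)            2             2*cos(2*pi/9)        2*cos(4*pi/9)        -1                   -2*cos(pi/9)         0                          
  chi_4 (2d, j=2)            2             2*cos(4*pi/9)        -2*cos(pi/9)         -1                   2*cos(2*pi/9)        0                          
  chi_5 (2d, j=3)            2             -1                   -1                   2                    -1                   0                          
  chi_6 (2d, j=4)            2             -2*cos(pi/9)         2*cos(2*pi/9)        -1                   2*cos(4*pi/9)        0                          

Spot check: chi_2 (sign: r->1, s->-1) on {e} = 1.

Working: D_9 has order 2*9 = 18 with 6 conjugacy classes, hence 6 irreducibles. Sum of squared dims 1 + 1 + 4 + 4 + 4 + 4 = 18 = |G|. Linear characters come from the abelianisation; the 2-dimensional irreps have character r^k -> 2*cos(2*pi*j*k/9), reflections -> 0.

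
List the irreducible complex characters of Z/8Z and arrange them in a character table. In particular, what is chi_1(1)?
Character table of Z/8Z (irreps indexed chi_0,...,chi_7 with chi_k(m) = zeta_8^(k*m), zeta_8 = exp(2*pi*i/8)):
  irrep \ class  {0} (size 1)  {1} (size 1)    {2} (size 1)  {3} (size 1)    {4} (size 1)  {5} (size 1)    {6} (size 1)  {7} (size 1)  
  chi_0          1             1               1             1               1             1               1             1             
  chi_1          1             exp(I*pi/4)     I             exp(3*I*pi/4)   -1            exp(-3*I*pi/4)  -I            exp(-I*pi/4)  
  chi_2          1             I               -1            -I              1             I               -1            -I            
  chi_3          1             exp(3*I*pi/4)   -I            exp(I*pi/4)     -1            exp(-I*pi/4)    I             exp(-3*I*pi/4)
  chi_4          1             -1              1             -1              1             -1              1             -1            
  chi_5          1             exp(-3*I*pi/4)  I             exp(-I*pi/4)    -1            exp(I*pi/4)     -I            exp(3*I*pi/4) 
  chi_6          1             -I              -1            I               1             -I              -1            I             
  chi_7          1             exp(-I*pi/4)    -I            exp(-3*I*pi/4)  -1            exp(3*I*pi/4)   I             exp(I*pi/4)   

Spot check: chi_1(1) = zeta_8^(1*1) = zeta_8^1 = exp(I*pi/4).

Derivation: Z/8Z is abelian, so all 8 irreducible complex representations are 1-dimensional. They are given by chi_k(m) = zeta_8^(k*m) for k = 0,...,7. Row orthogonality: sum_m chi_k(m) conj(chi_l(m)) = 8 * [k = l].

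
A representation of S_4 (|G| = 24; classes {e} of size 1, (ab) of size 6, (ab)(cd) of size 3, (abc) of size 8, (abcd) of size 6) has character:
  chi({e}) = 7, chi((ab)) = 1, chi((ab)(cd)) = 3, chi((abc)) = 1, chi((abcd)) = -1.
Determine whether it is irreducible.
Not irreducible (reducible): <chi, chi> = 4 > 1.

Explanation: <chi, chi> = (1/|G|) sum_C |C| * |chi(C)|^2 = (1/24)[1*|7|^2 + 6*|1|^2 + 3*|3|^2 + 8*|1|^2 + 6*|-1|^2]
  = (1/24)[(49) + (6) + (27) + (8) + (6)] = 96/24 = 4.
A character is irreducible iff <chi, chi> = 1, so this representation is reducible.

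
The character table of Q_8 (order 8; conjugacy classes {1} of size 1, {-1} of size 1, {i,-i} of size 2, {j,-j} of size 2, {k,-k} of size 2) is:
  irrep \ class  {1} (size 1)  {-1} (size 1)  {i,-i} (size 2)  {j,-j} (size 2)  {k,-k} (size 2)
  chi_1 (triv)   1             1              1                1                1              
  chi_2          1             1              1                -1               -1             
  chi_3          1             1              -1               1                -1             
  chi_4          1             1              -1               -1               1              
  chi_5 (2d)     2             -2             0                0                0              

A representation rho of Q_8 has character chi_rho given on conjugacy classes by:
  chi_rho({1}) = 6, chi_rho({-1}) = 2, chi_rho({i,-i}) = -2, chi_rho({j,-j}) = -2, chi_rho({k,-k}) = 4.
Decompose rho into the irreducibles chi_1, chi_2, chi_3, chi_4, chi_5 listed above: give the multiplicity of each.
Multiplicities: chi_1: 1, chi_2: 0, chi_3: 0, chi_4: 3, chi_5: 1.

Solution. Use <chi_rho, chi> = (1/|G|) sum_C |C| * chi_rho(C) * conj(chi(C)) with |G| = 8 for each irreducible chi in the table:
  <chi_rho, chi_1> = (1/8)[1*(6)*conj(1) + 1*(2)*conj(1) + 2*(-2)*conj(1) + 2*(-2)*conj(1) + 2*(4)*conj(1)]
      = (1/8)[(6) + (2) + (-4) + (-4) + (8)] = 8/8 = 1
  <chi_rho, chi_2> = (1/8)[1*(6)*conj(1) + 1*(2)*conj(1) + 2*(-2)*conj(1) + 2*(-2)*conj(-1) + 2*(4)*conj(-1)]
      = (1/8)[(6) + (2) + (-4) + (4) + (-8)] = 0/8 = 0
  <chi_rho, chi_3> = (1/8)[1*(6)*conj(1) + 1*(2)*conj(1) + 2*(-2)*conj(-1) + 2*(-2)*conj(1) + 2*(4)*conj(-1)]
      = (1/8)[(6) + (2) + (4) + (-4) + (-8)] = 0/8 = 0
  <chi_rho, chi_4> = (1/8)[1*(6)*conj(1) + 1*(2)*conj(1) + 2*(-2)*conj(-1) + 2*(-2)*conj(-1) + 2*(4)*conj(1)]
      = (1/8)[(6) + (2) + (4) + (4) + (8)] = 24/8 = 3
  <chi_rho, chi_5> = (1/8)[1*(6)*conj(2) + 1*(2)*conj(-2) + 2*(-2)*conj(0) + 2*(-2)*conj(0) + 2*(4)*conj(0)]
      = (1/8)[(12) + (-4) + (0) + (0) + (0)] = 8/8 = 1
Dimension check: dim(rho) = sum (mult * dim) = 1*1 + 0*1 + 0*1 + 3*1 + 1*2 = 6 = chi_rho(e) = 6.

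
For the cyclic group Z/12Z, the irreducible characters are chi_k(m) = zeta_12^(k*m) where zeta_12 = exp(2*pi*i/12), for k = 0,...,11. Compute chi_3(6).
chi_3(6) = zeta_12^18 = -1

Why: chi_3(6) = zeta_12^(3*6) = zeta_12^18. Since zeta_12^12 = 1, this equals zeta_12^6 = exp(2*pi*i*6/12) = -1.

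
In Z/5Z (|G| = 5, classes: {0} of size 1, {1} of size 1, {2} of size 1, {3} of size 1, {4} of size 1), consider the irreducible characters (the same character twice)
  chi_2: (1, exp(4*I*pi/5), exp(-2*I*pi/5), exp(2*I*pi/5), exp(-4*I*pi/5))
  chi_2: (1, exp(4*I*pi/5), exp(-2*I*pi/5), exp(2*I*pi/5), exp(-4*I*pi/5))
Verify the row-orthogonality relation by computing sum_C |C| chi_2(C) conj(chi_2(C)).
Sum = 5 = |G| = 5; so <chi_2, chi_2> = 1 (norm-1 confirms irreducibility).

Proof sketch: Compute term by term over conjugacy classes (|C| * chi_2(C) * conj(chi_2(C))):
  1*(1)*conj(1) + 1*(exp(4*I*pi/5))*conj(exp(4*I*pi/5)) + 1*(exp(-2*I*pi/5))*conj(exp(-2*I*pi/5)) + 1*(exp(2*I*pi/5))*conj(exp(2*I*pi/5)) + 1*(exp(-4*I*pi/5))*conj(exp(-4*I*pi/5))
  = (1) + (1) + (1) + (1) + (1)
  = 5.
(Exp terms are combined using exp(i*s)*conj(exp(i*t)) = exp(i*(s-t)), and sums of them are collapsed using the identity that for every m > 1 the m distinct m-th roots of unity sum to 0, e.g. 1 + exp(2*I*pi/3) + exp(-2*I*pi/3) = 0.)
Dividing by |G| = 5 gives 5/5 = 1, matching the row-orthogonality relation <chi_2, chi_2> = [chi_2 = chi_2].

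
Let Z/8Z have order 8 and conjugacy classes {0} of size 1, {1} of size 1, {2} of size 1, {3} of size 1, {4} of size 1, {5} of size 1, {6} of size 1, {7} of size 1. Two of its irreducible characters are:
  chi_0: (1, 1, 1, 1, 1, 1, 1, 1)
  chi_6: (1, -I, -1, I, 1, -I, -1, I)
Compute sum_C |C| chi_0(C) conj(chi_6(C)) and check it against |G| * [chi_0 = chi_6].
Sum = 0; so <chi_0, chi_6> = 0 (distinct irreducibles are orthogonal).

Compute term by term over conjugacy classes (|C| * chi_0(C) * conj(chi_6(C))):
  1*(1)*conj(1) + 1*(1)*conj(-I) + 1*(1)*conj(-1) + 1*(1)*conj(I) + 1*(1)*conj(1) + 1*(1)*conj(-I) + 1*(1)*conj(-1) + 1*(1)*conj(I)
  = (1) + (I) + (-1) + (-I) + (1) + (I) + (-1) + (-I)
  = 0.
(Exp terms are combined using exp(i*s)*conj(exp(i*t)) = exp(i*(s-t)), and sums of them are collapsed using the identity that for every m > 1 the m distinct m-th roots of unity sum to 0, e.g. 1 + exp(2*I*pi/3) + exp(-2*I*pi/3) = 0.)
Dividing by |G| = 8 gives 0/8 = 0, matching the row-orthogonality relation <chi_0, chi_6> = [chi_0 = chi_6].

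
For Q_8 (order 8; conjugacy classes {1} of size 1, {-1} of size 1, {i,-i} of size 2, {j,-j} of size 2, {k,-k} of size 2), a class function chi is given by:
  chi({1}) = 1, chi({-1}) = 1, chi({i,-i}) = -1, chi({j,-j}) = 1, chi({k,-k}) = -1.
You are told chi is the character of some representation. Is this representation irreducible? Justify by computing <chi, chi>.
Irreducible: <chi, chi> = 1.

Why: <chi, chi> = (1/|G|) sum_C |C| * |chi(C)|^2 = (1/8)[1*|1|^2 + 1*|1|^2 + 2*|-1|^2 + 2*|1|^2 + 2*|-1|^2]
  = (1/8)[(1) + (1) + (2) + (2) + (2)] = 8/8 = 1.
A character is irreducible iff <chi, chi> = 1, so this representation is irreducible.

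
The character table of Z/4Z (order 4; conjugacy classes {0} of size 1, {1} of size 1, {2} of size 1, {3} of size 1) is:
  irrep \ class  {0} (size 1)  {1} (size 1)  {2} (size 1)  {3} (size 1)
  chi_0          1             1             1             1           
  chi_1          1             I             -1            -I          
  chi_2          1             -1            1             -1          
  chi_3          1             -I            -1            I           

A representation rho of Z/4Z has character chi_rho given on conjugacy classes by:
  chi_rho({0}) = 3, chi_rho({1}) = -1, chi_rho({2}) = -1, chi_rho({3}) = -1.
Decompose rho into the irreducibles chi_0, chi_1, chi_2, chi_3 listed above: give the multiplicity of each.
Multiplicities: chi_0: 0, chi_1: 1, chi_2: 1, chi_3: 1.

Why: Use <chi_rho, chi> = (1/|G|) sum_C |C| * chi_rho(C) * conj(chi(C)) with |G| = 4 for each irreducible chi in the table:
  <chi_rho, chi_0> = (1/4)[1*(3)*conj(1) + 1*(-1)*conj(1) + 1*(-1)*conj(1) + 1*(-1)*conj(1)]
      = (1/4)[(3) + (-1) + (-1) + (-1)] = 0/4 = 0
  <chi_rho, chi_1> = (1/4)[1*(3)*conj(1) + 1*(-1)*conj(I) + 1*(-1)*conj(-1) + 1*(-1)*conj(-I)]
      = (1/4)[(3) + (I) + (1) + (-I)] = 4/4 = 1
  <chi_rho, chi_2> = (1/4)[1*(3)*conj(1) + 1*(-1)*conj(-1) + 1*(-1)*conj(1) + 1*(-1)*conj(-1)]
      = (1/4)[(3) + (1) + (-1) + (1)] = 4/4 = 1
  <chi_rho, chi_3> = (1/4)[1*(3)*conj(1) + 1*(-1)*conj(-I) + 1*(-1)*conj(-1) + 1*(-1)*conj(I)]
      = (1/4)[(3) + (-I) + (1) + (I)] = 4/4 = 1
(Exp terms are combined using exp(i*s)*conj(exp(i*t)) = exp(i*(s-t)), and sums of them are collapsed using the identity that for every m > 1 the m distinct m-th roots of unity sum to 0, e.g. 1 + exp(2*I*pi/3) + exp(-2*I*pi/3) = 0.)
Dimension check: dim(rho) = sum (mult * dim) = 0*1 + 1*1 + 1*1 + 1*1 = 3 = chi_rho(e) = 3.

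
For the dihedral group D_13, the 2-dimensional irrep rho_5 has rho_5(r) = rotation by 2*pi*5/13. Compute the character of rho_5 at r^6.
chi_{rho_5}(r^6) = 2*cos(2*pi*5*6/13) = -2*cos(5*pi/13)

Why: rho_5(r^6) is rotation by angle 2*pi*5*6/13, whose trace is 2*cos(2*pi*5*6/13) = -2*cos(5*pi/13).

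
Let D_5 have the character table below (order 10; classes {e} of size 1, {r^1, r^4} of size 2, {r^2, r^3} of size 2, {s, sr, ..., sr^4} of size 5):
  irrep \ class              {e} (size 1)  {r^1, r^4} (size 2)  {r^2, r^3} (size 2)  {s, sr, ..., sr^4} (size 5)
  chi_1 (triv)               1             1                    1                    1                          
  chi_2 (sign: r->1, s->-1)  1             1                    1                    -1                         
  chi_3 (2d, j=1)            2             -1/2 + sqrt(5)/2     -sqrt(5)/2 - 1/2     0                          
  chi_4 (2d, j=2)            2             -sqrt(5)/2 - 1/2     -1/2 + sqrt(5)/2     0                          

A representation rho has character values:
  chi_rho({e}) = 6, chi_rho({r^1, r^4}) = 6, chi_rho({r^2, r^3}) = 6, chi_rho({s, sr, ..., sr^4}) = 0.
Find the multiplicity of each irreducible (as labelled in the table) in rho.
Multiplicities: chi_1: 3, chi_2: 3, chi_3: 0, chi_4: 0.

Details: Use <chi_rho, chi> = (1/|G|) sum_C |C| * chi_rho(C) * conj(chi(C)) with |G| = 10 for each irreducible chi in the table:
  <chi_rho, chi_1> = (1/10)[1*(6)*conj(1) + 2*(6)*conj(1) + 2*(6)*conj(1) + 5*(0)*conj(1)]
      = (1/10)[(6) + (12) + (12) + (0)] = 30/10 = 3
  <chi_rho, chi_2> = (1/10)[1*(6)*conj(1) + 2*(6)*conj(1) + 2*(6)*conj(1) + 5*(0)*conj(-1)]
      = (1/10)[(6) + (12) + (12) + (0)] = 30/10 = 3
  <chi_rho, chi_3> = (1/10)[1*(6)*conj(2) + 2*(6)*conj(-1/2 + sqrt(5)/2) + 2*(6)*conj(-sqrt(5)/2 - 1/2) + 5*(0)*conj(0)]
      = (1/10)[(12) + (-6 + 6*sqrt(5)) + (-6*sqrt(5) - 6) + (0)] = 0/10 = 0
  <chi_rho, chi_4> = (1/10)[1*(6)*conj(2) + 2*(6)*conj(-sqrt(5)/2 - 1/2) + 2*(6)*conj(-1/2 + sqrt(5)/2) + 5*(0)*conj(0)]
      = (1/10)[(12) + (-6*sqrt(5) - 6) + (-6 + 6*sqrt(5)) + (0)] = 0/10 = 0
Dimension check: dim(rho) = sum (mult * dim) = 3*1 + 3*1 + 0*2 + 0*2 = 6 = chi_rho(e) = 6.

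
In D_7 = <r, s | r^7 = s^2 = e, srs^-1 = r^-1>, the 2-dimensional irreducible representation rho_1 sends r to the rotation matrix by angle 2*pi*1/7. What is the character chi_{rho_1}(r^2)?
chi_{rho_1}(r^2) = 2*cos(2*pi*1*2/7) = -2*cos(3*pi/7)

Solution. rho_1(r^2) is rotation by angle 2*pi*1*2/7, whose trace is 2*cos(2*pi*1*2/7) = -2*cos(3*pi/7).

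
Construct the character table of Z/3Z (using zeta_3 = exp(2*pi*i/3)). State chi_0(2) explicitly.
Character table of Z/3Z (irreps indexed chi_0,...,chi_2 with chi_k(m) = zeta_3^(k*m), zeta_3 = exp(2*pi*i/3)):
  irrep \ class  {0} (size 1)  {1} (size 1)    {2} (size 1)  
  chi_0          1             1               1             
  chi_1          1             exp(2*I*pi/3)   exp(-2*I*pi/3)
  chi_2          1             exp(-2*I*pi/3)  exp(2*I*pi/3) 

Spot check: chi_0(2) = zeta_3^(0*2) = zeta_3^0 = 1.

Justification: Z/3Z is abelian, so all 3 irreducible complex representations are 1-dimensional. They are given by chi_k(m) = zeta_3^(k*m) for k = 0,...,2. Row orthogonality: sum_m chi_k(m) conj(chi_l(m)) = 3 * [k = l].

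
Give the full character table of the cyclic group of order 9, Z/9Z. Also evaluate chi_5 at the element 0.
Character table of Z/9Z (irreps indexed chi_0,...,chi_8 with chi_k(m) = zeta_9^(k*m), zeta_9 = exp(2*pi*i/9)):
  irrep \ class  {0} (size 1)  {1} (size 1)    {2} (size 1)    {3} (size 1)    {4} (size 1)    {5} (size 1)    {6} (size 1)    {7} (size 1)    {8} (size 1)  
  chi_0          1             1               1               1               1               1               1               1               1             
  chi_1          1             exp(2*I*pi/9)   exp(4*I*pi/9)   exp(2*I*pi/3)   exp(8*I*pi/9)   exp(-8*I*pi/9)  exp(-2*I*pi/3)  exp(-4*I*pi/9)  exp(-2*I*pi/9)
  chi_2          1             exp(4*I*pi/9)   exp(8*I*pi/9)   exp(-2*I*pi/3)  exp(-2*I*pi/9)  exp(2*I*pi/9)   exp(2*I*pi/3)   exp(-8*I*pi/9)  exp(-4*I*pi/9)
  chi_3          1             exp(2*I*pi/3)   exp(-2*I*pi/3)  1               exp(2*I*pi/3)   exp(-2*I*pi/3)  1               exp(2*I*pi/3)   exp(-2*I*pi/3)
  chi_4          1             exp(8*I*pi/9)   exp(-2*I*pi/9)  exp(2*I*pi/3)   exp(-4*I*pi/9)  exp(4*I*pi/9)   exp(-2*I*pi/3)  exp(2*I*pi/9)   exp(-8*I*pi/9)
  chi_5          1             exp(-8*I*pi/9)  exp(2*I*pi/9)   exp(-2*I*pi/3)  exp(4*I*pi/9)   exp(-4*I*pi/9)  exp(2*I*pi/3)   exp(-2*I*pi/9)  exp(8*I*pi/9) 
  chi_6          1             exp(-2*I*pi/3)  exp(2*I*pi/3)   1               exp(-2*I*pi/3)  exp(2*I*pi/3)   1               exp(-2*I*pi/3)  exp(2*I*pi/3) 
  chi_7          1             exp(-4*I*pi/9)  exp(-8*I*pi/9)  exp(2*I*pi/3)   exp(2*I*pi/9)   exp(-2*I*pi/9)  exp(-2*I*pi/3)  exp(8*I*pi/9)   exp(4*I*pi/9) 
  chi_8          1             exp(-2*I*pi/9)  exp(-4*I*pi/9)  exp(-2*I*pi/3)  exp(-8*I*pi/9)  exp(8*I*pi/9)   exp(2*I*pi/3)   exp(4*I*pi/9)   exp(2*I*pi/9) 

Spot check: chi_5(0) = zeta_9^(5*0) = zeta_9^0 = 1.

Justification: Z/9Z is abelian, so all 9 irreducible complex representations are 1-dimensional. They are given by chi_k(m) = zeta_9^(k*m) for k = 0,...,8. Row orthogonality: sum_m chi_k(m) conj(chi_l(m)) = 9 * [k = l].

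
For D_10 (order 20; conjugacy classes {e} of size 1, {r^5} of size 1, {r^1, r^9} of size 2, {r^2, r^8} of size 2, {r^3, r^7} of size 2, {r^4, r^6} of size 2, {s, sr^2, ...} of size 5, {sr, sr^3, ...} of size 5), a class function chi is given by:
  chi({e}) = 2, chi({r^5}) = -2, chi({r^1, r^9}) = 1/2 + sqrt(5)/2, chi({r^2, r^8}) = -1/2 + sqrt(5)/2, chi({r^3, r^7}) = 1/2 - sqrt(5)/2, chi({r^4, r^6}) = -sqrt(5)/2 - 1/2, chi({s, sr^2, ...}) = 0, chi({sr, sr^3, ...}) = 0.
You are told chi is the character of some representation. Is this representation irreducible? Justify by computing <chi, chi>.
Irreducible: <chi, chi> = 1.

Reasoning: <chi, chi> = (1/|G|) sum_C |C| * |chi(C)|^2 = (1/20)[1*|2|^2 + 1*|-2|^2 + 2*|1/2 + sqrt(5)/2|^2 + 2*|-1/2 + sqrt(5)/2|^2 + 2*|1/2 - sqrt(5)/2|^2 + 2*|-sqrt(5)/2 - 1/2|^2 + 5*|0|^2 + 5*|0|^2]
  = (1/20)[(4) + (4) + (sqrt(5) + 3) + (3 - sqrt(5)) + (3 - sqrt(5)) + (sqrt(5) + 3) + (0) + (0)] = 20/20 = 1.
A character is irreducible iff <chi, chi> = 1, so this representation is irreducible.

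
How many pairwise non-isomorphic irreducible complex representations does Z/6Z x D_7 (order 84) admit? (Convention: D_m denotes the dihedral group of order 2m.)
30

Reasoning: The number of irreducible complex representations of a finite group equals its number of conjugacy classes. For a direct product, #classes(G x H) = #classes(G) * #classes(H). Z/6Z has 6 classes (abelian), D_7 has 5 classes, so 6 * 5 = 30, so Z/6Z x D_7 (order 84) has exactly 30 irreducible complex representations.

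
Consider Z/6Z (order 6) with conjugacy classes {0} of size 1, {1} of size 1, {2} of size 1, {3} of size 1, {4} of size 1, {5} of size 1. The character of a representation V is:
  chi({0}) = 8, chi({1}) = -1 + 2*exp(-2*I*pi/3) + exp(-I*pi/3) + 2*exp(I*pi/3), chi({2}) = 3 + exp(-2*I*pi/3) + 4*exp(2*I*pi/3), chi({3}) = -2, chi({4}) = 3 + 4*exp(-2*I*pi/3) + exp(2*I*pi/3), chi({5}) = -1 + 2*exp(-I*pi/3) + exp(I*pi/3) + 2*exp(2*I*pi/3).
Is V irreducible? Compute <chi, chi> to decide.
Not irreducible (reducible): <chi, chi> = 14 > 1.

Derivation: <chi, chi> = (1/|G|) sum_C |C| * |chi(C)|^2 = (1/6)[1*|8|^2 + 1*|-1 + 2*exp(-2*I*pi/3) + exp(-I*pi/3) + 2*exp(I*pi/3)|^2 + 1*|3 + exp(-2*I*pi/3) + 4*exp(2*I*pi/3)|^2 + 1*|-2|^2 + 1*|3 + 4*exp(-2*I*pi/3) + exp(2*I*pi/3)|^2 + 1*|-1 + 2*exp(-I*pi/3) + exp(I*pi/3) + 2*exp(2*I*pi/3)|^2]
  = (1/6)[(64) + (1) + (7) + (4) + (7) + (1)] = 84/6 = 14.
(Exp terms are combined using exp(i*s)*conj(exp(i*t)) = exp(i*(s-t)), and sums of them are collapsed using the identity that for every m > 1 the m distinct m-th roots of unity sum to 0, e.g. 1 + exp(2*I*pi/3) + exp(-2*I*pi/3) = 0.)
A character is irreducible iff <chi, chi> = 1, so this representation is reducible.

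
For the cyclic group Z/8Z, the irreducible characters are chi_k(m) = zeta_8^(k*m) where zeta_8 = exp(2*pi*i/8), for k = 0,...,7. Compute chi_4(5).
chi_4(5) = zeta_8^20 = -1

chi_4(5) = zeta_8^(4*5) = zeta_8^20. Since zeta_8^8 = 1, this equals zeta_8^4 = exp(2*pi*i*4/8) = -1.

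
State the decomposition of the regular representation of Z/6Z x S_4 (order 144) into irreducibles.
Each irreducible V_i of dimension d_i appears with multiplicity d_i, i.e. rho_reg = (direct sum over all irreducibles V_i) d_i V_i. The irreducible dimensions for Z/6Z x S_4 are 1, 1, 1, 1, 1, 1, 1, 1, 1, 1, 1, 1, 2, 2, 2, 2, 2, 2, 3, 3, 3, 3, 3, 3, 3, 3, 3, 3, 3, 3: 12 irreducibles of dimension 1, each with multiplicity 1; 6 irreducibles of dimension 2, each with multiplicity 2; 12 irreducibles of dimension 3, each with multiplicity 3. Total dimension 12*1*1 + 6*2*2 + 12*3*3 = 144 = |G|.

Solution. General theorem: in the regular representation of a finite group G, each irreducible appears with multiplicity equal to its dimension. Check: dim(rho_reg) = sum d_i^2 = 1 + 1 + 1 + 1 + 1 + 1 + 1 + 1 + 1 + 1 + 1 + 1 + 4 + 4 + 4 + 4 + 4 + 4 + 9 + 9 + 9 + 9 + 9 + 9 + 9 + 9 + 9 + 9 + 9 + 9 = 144 = |G|.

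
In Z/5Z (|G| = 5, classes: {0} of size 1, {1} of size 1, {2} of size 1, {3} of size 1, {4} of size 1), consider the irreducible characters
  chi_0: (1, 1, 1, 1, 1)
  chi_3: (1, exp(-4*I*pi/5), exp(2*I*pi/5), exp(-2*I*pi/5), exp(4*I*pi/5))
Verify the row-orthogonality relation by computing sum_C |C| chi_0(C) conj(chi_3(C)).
Sum = 0; so <chi_0, chi_3> = 0 (distinct irreducibles are orthogonal).

Solution. Compute term by term over conjugacy classes (|C| * chi_0(C) * conj(chi_3(C))):
  1*(1)*conj(1) + 1*(1)*conj(exp(-4*I*pi/5)) + 1*(1)*conj(exp(2*I*pi/5)) + 1*(1)*conj(exp(-2*I*pi/5)) + 1*(1)*conj(exp(4*I*pi/5))
  = (1) + (exp(4*I*pi/5)) + (exp(-2*I*pi/5)) + (exp(2*I*pi/5)) + (exp(-4*I*pi/5))
  = 0.
(Exp terms are combined using exp(i*s)*conj(exp(i*t)) = exp(i*(s-t)), and sums of them are collapsed using the identity that for every m > 1 the m distinct m-th roots of unity sum to 0, e.g. 1 + exp(2*I*pi/3) + exp(-2*I*pi/3) = 0.)
Dividing by |G| = 5 gives 0/5 = 0, matching the row-orthogonality relation <chi_0, chi_3> = [chi_0 = chi_3].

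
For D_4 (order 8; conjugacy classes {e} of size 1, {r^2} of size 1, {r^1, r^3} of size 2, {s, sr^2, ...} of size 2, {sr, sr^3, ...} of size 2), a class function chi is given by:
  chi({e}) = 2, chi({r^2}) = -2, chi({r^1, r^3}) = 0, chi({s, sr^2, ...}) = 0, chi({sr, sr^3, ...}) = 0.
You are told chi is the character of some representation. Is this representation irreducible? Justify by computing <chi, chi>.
Irreducible: <chi, chi> = 1.

Working: <chi, chi> = (1/|G|) sum_C |C| * |chi(C)|^2 = (1/8)[1*|2|^2 + 1*|-2|^2 + 2*|0|^2 + 2*|0|^2 + 2*|0|^2]
  = (1/8)[(4) + (4) + (0) + (0) + (0)] = 8/8 = 1.
A character is irreducible iff <chi, chi> = 1, so this representation is irreducible.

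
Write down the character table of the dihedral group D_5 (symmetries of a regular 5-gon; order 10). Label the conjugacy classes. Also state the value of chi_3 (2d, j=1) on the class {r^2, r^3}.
Conjugacy classes: {e} of size 1, {r^1, r^4} of size 2, {r^2, r^3} of size 2, {s, sr, ..., sr^4} of size 5.
Character table:
  irrep \ class              {e} (size 1)  {r^1, r^4} (size 2)  {r^2, r^3} (size 2)  {s, sr, ..., sr^4} (size 5)
  chi_1 (triv)               1             1                    1                    1                          
  chi_2 (sign: r->1, s->-1)  1             1                    1                    -1                         
  chi_3 (2d, j=1)            2             -1/2 + sqrt(5)/2     -sqrt(5)/2 - 1/2     0                          
  chi_4 (2d, j=2)            2             -sqrt(5)/2 - 1/2     -1/2 + sqrt(5)/2     0                          

Spot check: chi_3 (2d, j=1) on {r^2, r^3} = -sqrt(5)/2 - 1/2.

D_5 has order 2*5 = 10 with 4 conjugacy classes, hence 4 irreducibles. Sum of squared dims 1 + 1 + 4 + 4 = 10 = |G|. Linear characters come from the abelianisation; the 2-dimensional irreps have character r^k -> 2*cos(2*pi*j*k/5), reflections -> 0.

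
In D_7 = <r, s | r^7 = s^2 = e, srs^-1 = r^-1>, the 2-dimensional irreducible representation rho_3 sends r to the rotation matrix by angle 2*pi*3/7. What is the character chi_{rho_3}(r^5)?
chi_{rho_3}(r^5) = 2*cos(2*pi*3*5/7) = 2*cos(30*pi/7)

Reasoning: rho_3(r^5) is rotation by angle 2*pi*3*5/7, whose trace is 2*cos(2*pi*3*5/7) = 2*cos(30*pi/7).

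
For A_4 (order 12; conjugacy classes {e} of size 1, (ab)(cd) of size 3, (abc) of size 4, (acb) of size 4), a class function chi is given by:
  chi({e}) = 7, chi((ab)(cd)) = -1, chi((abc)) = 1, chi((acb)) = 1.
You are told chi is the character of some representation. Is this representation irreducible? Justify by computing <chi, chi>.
Not irreducible (reducible): <chi, chi> = 5 > 1.

Proof sketch: <chi, chi> = (1/|G|) sum_C |C| * |chi(C)|^2 = (1/12)[1*|7|^2 + 3*|-1|^2 + 4*|1|^2 + 4*|1|^2]
  = (1/12)[(49) + (3) + (4) + (4)] = 60/12 = 5.
(Exp terms are combined using exp(i*s)*conj(exp(i*t)) = exp(i*(s-t)), and sums of them are collapsed using the identity that for every m > 1 the m distinct m-th roots of unity sum to 0, e.g. 1 + exp(2*I*pi/3) + exp(-2*I*pi/3) = 0.)
A character is irreducible iff <chi, chi> = 1, so this representation is reducible.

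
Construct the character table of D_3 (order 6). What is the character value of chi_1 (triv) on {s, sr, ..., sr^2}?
Conjugacy classes: {e} of size 1, {r^1, r^2} of size 2, {s, sr, ..., sr^2} of size 3.
Character table:
  irrep \ class              {e} (size 1)  {r^1, r^2} (size 2)  {s, sr, ..., sr^2} (size 3)
  chi_1 (triv)               1             1                    1                          
  chi_2 (sign: r->1, s->-1)  1             1                    -1                         
  chi_3 (2d, j=1)            2             -1                   0                          

Spot check: chi_1 (triv) on {s, sr, ..., sr^2} = 1.

Why: D_3 has order 2*3 = 6 with 3 conjugacy classes, hence 3 irreducibles. Sum of squared dims 1 + 1 + 4 = 6 = |G|. Linear characters come from the abelianisation; the 2-dimensional irreps have character r^k -> 2*cos(2*pi*j*k/3), reflections -> 0.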